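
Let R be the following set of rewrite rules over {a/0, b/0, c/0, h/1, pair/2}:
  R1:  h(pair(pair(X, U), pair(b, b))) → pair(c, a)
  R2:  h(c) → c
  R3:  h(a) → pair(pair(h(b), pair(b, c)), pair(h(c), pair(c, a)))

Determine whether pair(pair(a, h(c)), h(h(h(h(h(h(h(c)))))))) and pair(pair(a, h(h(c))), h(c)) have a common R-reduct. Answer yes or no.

yes — NF(t₁) = pair(pair(a, c), c), NF(t₂) = pair(pair(a, c), c)

Reduce t₁ = pair(pair(a, h(c)), h(h(h(h(h(h(h(c)))))))):
1. pair(pair(a, h(c)), h(h(h(h(h(h(h(c))))))))  →  pair(pair(a, c), h(h(h(h(h(h(h(c))))))))   [R2 at 1.2]
2. pair(pair(a, c), h(h(h(h(h(h(h(c))))))))  →  pair(pair(a, c), h(h(h(h(h(h(c)))))))   [R2 at 2.1.1.1.1.1.1]
3. pair(pair(a, c), h(h(h(h(h(h(c)))))))  →  pair(pair(a, c), h(h(h(h(h(c))))))   [R2 at 2.1.1.1.1.1]
4. pair(pair(a, c), h(h(h(h(h(c))))))  →  pair(pair(a, c), h(h(h(h(c)))))   [R2 at 2.1.1.1.1]
5. pair(pair(a, c), h(h(h(h(c)))))  →  pair(pair(a, c), h(h(h(c))))   [R2 at 2.1.1.1]
6. pair(pair(a, c), h(h(h(c))))  →  pair(pair(a, c), h(h(c)))   [R2 at 2.1.1]
7. pair(pair(a, c), h(h(c)))  →  pair(pair(a, c), h(c))   [R2 at 2.1]
8. pair(pair(a, c), h(c))  →  pair(pair(a, c), c)   [R2 at 2]

Reduce t₂ = pair(pair(a, h(h(c))), h(c)):
1. pair(pair(a, h(h(c))), h(c))  →  pair(pair(a, h(c)), h(c))   [R2 at 1.2.1]
2. pair(pair(a, h(c)), h(c))  →  pair(pair(a, c), h(c))   [R2 at 1.2]
3. pair(pair(a, c), h(c))  →  pair(pair(a, c), c)   [R2 at 2]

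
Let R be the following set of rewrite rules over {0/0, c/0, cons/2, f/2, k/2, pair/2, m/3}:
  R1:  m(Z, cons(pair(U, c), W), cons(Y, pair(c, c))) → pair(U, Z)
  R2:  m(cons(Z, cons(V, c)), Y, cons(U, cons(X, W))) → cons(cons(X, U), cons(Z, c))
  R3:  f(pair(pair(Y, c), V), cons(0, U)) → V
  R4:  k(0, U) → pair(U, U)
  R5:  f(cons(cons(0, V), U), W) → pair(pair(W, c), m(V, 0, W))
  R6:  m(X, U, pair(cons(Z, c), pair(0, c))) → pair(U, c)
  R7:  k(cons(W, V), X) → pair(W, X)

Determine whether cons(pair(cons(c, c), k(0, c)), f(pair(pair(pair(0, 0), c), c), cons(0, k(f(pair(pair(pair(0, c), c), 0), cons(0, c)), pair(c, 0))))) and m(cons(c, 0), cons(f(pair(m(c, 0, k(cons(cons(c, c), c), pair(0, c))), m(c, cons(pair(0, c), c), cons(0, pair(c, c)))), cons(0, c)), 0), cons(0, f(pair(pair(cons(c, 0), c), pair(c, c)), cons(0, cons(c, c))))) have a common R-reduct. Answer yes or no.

Reduce t₁ = cons(pair(cons(c, c), k(0, c)), f(pair(pair(pair(0, 0), c), c), cons(0, k(f(pair(pair(pair(0, c), c), 0), cons(0, c)), pair(c, 0))))):
1. cons(pair(cons(c, c), k(0, c)), f(pair(pair(pair(0, 0), c), c), cons(0, k(f(pair(pair(pair(0, c), c), 0), cons(0, c)), pair(c, 0)))))  →  cons(pair(cons(c, c), pair(c, c)), f(pair(pair(pair(0, 0), c), c), cons(0, k(f(pair(pair(pair(0, c), c), 0), cons(0, c)), pair(c, 0)))))   [R4 at 1.2]
2. cons(pair(cons(c, c), pair(c, c)), f(pair(pair(pair(0, 0), c), c), cons(0, k(f(pair(pair(pair(0, c), c), 0), cons(0, c)), pair(c, 0)))))  →  cons(pair(cons(c, c), pair(c, c)), c)   [R3 at 2]

Reduce t₂ = m(cons(c, 0), cons(f(pair(m(c, 0, k(cons(cons(c, c), c), pair(0, c))), m(c, cons(pair(0, c), c), cons(0, pair(c, c)))), cons(0, c)), 0), cons(0, f(pair(pair(cons(c, 0), c), pair(c, c)), cons(0, cons(c, c))))):
1. m(cons(c, 0), cons(f(pair(m(c, 0, k(cons(cons(c, c), c), pair(0, c))), m(c, cons(pair(0, c), c), cons(0, pair(c, c)))), cons(0, c)), 0), cons(0, f(pair(pair(cons(c, 0), c), pair(c, c)), cons(0, cons(c, c)))))  →  m(cons(c, 0), cons(f(pair(m(c, 0, pair(cons(c, c), pair(0, c))), m(c, cons(pair(0, c), c), cons(0, pair(c, c)))), cons(0, c)), 0), cons(0, f(pair(pair(cons(c, 0), c), pair(c, c)), cons(0, cons(c, c)))))   [R7 at 2.1.1.1.3]
2. m(cons(c, 0), cons(f(pair(m(c, 0, pair(cons(c, c), pair(0, c))), m(c, cons(pair(0, c), c), cons(0, pair(c, c)))), cons(0, c)), 0), cons(0, f(pair(pair(cons(c, 0), c), pair(c, c)), cons(0, cons(c, c)))))  →  m(cons(c, 0), cons(f(pair(pair(0, c), m(c, cons(pair(0, c), c), cons(0, pair(c, c)))), cons(0, c)), 0), cons(0, f(pair(pair(cons(c, 0), c), pair(c, c)), cons(0, cons(c, c)))))   [R6 at 2.1.1.1]
3. m(cons(c, 0), cons(f(pair(pair(0, c), m(c, cons(pair(0, c), c), cons(0, pair(c, c)))), cons(0, c)), 0), cons(0, f(pair(pair(cons(c, 0), c), pair(c, c)), cons(0, cons(c, c)))))  →  m(cons(c, 0), cons(m(c, cons(pair(0, c), c), cons(0, pair(c, c))), 0), cons(0, f(pair(pair(cons(c, 0), c), pair(c, c)), cons(0, cons(c, c)))))   [R3 at 2.1]
4. m(cons(c, 0), cons(m(c, cons(pair(0, c), c), cons(0, pair(c, c))), 0), cons(0, f(pair(pair(cons(c, 0), c), pair(c, c)), cons(0, cons(c, c)))))  →  m(cons(c, 0), cons(pair(0, c), 0), cons(0, f(pair(pair(cons(c, 0), c), pair(c, c)), cons(0, cons(c, c)))))   [R1 at 2.1]
5. m(cons(c, 0), cons(pair(0, c), 0), cons(0, f(pair(pair(cons(c, 0), c), pair(c, c)), cons(0, cons(c, c)))))  →  m(cons(c, 0), cons(pair(0, c), 0), cons(0, pair(c, c)))   [R3 at 3.2]
6. m(cons(c, 0), cons(pair(0, c), 0), cons(0, pair(c, c)))  →  pair(0, cons(c, 0))   [R1 at ε]

no — NF(t₁) = cons(pair(cons(c, c), pair(c, c)), c), NF(t₂) = pair(0, cons(c, 0))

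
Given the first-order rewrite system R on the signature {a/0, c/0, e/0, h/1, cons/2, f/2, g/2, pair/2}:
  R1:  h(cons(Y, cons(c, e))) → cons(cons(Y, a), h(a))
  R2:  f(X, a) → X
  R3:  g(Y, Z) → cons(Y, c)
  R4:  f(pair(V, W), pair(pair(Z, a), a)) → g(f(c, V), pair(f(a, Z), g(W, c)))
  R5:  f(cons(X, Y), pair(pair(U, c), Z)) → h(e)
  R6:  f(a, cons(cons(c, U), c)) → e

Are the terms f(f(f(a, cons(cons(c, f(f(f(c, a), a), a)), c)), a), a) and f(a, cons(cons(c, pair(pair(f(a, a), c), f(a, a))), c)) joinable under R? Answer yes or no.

Reduce t₁ = f(f(f(a, cons(cons(c, f(f(f(c, a), a), a)), c)), a), a):
1. f(f(f(a, cons(cons(c, f(f(f(c, a), a), a)), c)), a), a)  →  f(f(a, cons(cons(c, f(f(f(c, a), a), a)), c)), a)   [R2 at ε]
2. f(f(a, cons(cons(c, f(f(f(c, a), a), a)), c)), a)  →  f(a, cons(cons(c, f(f(f(c, a), a), a)), c))   [R2 at ε]
3. f(a, cons(cons(c, f(f(f(c, a), a), a)), c))  →  e   [R6 at ε]

Reduce t₂ = f(a, cons(cons(c, pair(pair(f(a, a), c), f(a, a))), c)):
1. f(a, cons(cons(c, pair(pair(f(a, a), c), f(a, a))), c))  →  e   [R6 at ε]

yes — NF(t₁) = e, NF(t₂) = e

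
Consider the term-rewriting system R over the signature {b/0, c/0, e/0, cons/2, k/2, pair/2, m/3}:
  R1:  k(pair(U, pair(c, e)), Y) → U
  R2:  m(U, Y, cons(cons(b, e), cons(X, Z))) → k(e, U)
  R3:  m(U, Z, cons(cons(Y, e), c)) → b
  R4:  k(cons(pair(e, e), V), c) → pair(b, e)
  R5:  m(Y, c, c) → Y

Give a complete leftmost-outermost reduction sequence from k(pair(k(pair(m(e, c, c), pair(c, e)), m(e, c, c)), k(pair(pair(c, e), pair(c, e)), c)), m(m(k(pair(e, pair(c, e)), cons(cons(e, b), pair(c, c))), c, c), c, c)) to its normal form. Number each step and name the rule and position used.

e

1. k(pair(k(pair(m(e, c, c), pair(c, e)), m(e, c, c)), k(pair(pair(c, e), pair(c, e)), c)), m(m(k(pair(e, pair(c, e)), cons(cons(e, b), pair(c, c))), c, c), c, c))  →  k(pair(m(e, c, c), k(pair(pair(c, e), pair(c, e)), c)), m(m(k(pair(e, pair(c, e)), cons(cons(e, b), pair(c, c))), c, c), c, c))   [R1 at 1.1]
2. k(pair(m(e, c, c), k(pair(pair(c, e), pair(c, e)), c)), m(m(k(pair(e, pair(c, e)), cons(cons(e, b), pair(c, c))), c, c), c, c))  →  k(pair(e, k(pair(pair(c, e), pair(c, e)), c)), m(m(k(pair(e, pair(c, e)), cons(cons(e, b), pair(c, c))), c, c), c, c))   [R5 at 1.1]
3. k(pair(e, k(pair(pair(c, e), pair(c, e)), c)), m(m(k(pair(e, pair(c, e)), cons(cons(e, b), pair(c, c))), c, c), c, c))  →  k(pair(e, pair(c, e)), m(m(k(pair(e, pair(c, e)), cons(cons(e, b), pair(c, c))), c, c), c, c))   [R1 at 1.2]
4. k(pair(e, pair(c, e)), m(m(k(pair(e, pair(c, e)), cons(cons(e, b), pair(c, c))), c, c), c, c))  →  e   [R1 at ε]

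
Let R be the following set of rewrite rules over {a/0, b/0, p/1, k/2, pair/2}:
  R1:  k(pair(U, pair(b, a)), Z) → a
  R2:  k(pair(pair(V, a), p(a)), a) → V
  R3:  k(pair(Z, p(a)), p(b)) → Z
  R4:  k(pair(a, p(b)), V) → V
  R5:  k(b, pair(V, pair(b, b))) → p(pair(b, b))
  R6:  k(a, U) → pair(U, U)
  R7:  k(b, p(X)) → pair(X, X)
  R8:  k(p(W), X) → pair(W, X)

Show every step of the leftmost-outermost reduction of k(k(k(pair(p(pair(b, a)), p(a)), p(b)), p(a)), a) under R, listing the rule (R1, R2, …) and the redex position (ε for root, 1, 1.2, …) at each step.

b

1. k(k(k(pair(p(pair(b, a)), p(a)), p(b)), p(a)), a)  →  k(k(p(pair(b, a)), p(a)), a)   [R3 at 1.1]
2. k(k(p(pair(b, a)), p(a)), a)  →  k(pair(pair(b, a), p(a)), a)   [R8 at 1]
3. k(pair(pair(b, a), p(a)), a)  →  b   [R2 at ε]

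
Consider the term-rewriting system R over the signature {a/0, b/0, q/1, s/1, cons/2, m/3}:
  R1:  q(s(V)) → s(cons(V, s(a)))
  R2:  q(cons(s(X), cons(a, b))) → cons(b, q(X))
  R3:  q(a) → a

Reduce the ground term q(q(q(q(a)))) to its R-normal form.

a

1. q(q(q(q(a))))  →  q(q(q(a)))   [R3 at 1.1.1]
2. q(q(q(a)))  →  q(q(a))   [R3 at 1.1]
3. q(q(a))  →  q(a)   [R3 at 1]
4. q(a)  →  a   [R3 at ε]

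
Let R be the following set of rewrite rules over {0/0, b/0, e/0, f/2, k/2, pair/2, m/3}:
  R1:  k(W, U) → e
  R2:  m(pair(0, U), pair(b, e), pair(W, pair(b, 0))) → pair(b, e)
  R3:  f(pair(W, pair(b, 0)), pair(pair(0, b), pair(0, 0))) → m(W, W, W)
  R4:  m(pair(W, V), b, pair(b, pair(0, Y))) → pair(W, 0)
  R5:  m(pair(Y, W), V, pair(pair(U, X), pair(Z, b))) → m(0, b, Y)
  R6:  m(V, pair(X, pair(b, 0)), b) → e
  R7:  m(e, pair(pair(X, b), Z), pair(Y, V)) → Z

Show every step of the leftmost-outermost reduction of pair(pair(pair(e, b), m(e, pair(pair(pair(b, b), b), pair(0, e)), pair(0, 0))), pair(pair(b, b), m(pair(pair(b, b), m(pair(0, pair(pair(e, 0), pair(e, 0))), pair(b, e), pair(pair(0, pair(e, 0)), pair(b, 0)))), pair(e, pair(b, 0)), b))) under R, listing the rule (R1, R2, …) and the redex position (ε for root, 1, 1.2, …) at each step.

1. pair(pair(pair(e, b), m(e, pair(pair(pair(b, b), b), pair(0, e)), pair(0, 0))), pair(pair(b, b), m(pair(pair(b, b), m(pair(0, pair(pair(e, 0), pair(e, 0))), pair(b, e), pair(pair(0, pair(e, 0)), pair(b, 0)))), pair(e, pair(b, 0)), b)))  →  pair(pair(pair(e, b), pair(0, e)), pair(pair(b, b), m(pair(pair(b, b), m(pair(0, pair(pair(e, 0), pair(e, 0))), pair(b, e), pair(pair(0, pair(e, 0)), pair(b, 0)))), pair(e, pair(b, 0)), b)))   [R7 at 1.2]
2. pair(pair(pair(e, b), pair(0, e)), pair(pair(b, b), m(pair(pair(b, b), m(pair(0, pair(pair(e, 0), pair(e, 0))), pair(b, e), pair(pair(0, pair(e, 0)), pair(b, 0)))), pair(e, pair(b, 0)), b)))  →  pair(pair(pair(e, b), pair(0, e)), pair(pair(b, b), e))   [R6 at 2.2]

pair(pair(pair(e, b), pair(0, e)), pair(pair(b, b), e))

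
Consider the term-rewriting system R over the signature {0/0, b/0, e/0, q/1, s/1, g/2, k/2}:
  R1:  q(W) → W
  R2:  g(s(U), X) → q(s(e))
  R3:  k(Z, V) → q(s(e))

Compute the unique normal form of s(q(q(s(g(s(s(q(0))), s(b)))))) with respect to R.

1. s(q(q(s(g(s(s(q(0))), s(b))))))  →  s(q(s(g(s(s(q(0))), s(b)))))   [R1 at 1]
2. s(q(s(g(s(s(q(0))), s(b)))))  →  s(s(g(s(s(q(0))), s(b))))   [R1 at 1]
3. s(s(g(s(s(q(0))), s(b))))  →  s(s(q(s(e))))   [R2 at 1.1]
4. s(s(q(s(e))))  →  s(s(s(e)))   [R1 at 1.1]

s(s(s(e)))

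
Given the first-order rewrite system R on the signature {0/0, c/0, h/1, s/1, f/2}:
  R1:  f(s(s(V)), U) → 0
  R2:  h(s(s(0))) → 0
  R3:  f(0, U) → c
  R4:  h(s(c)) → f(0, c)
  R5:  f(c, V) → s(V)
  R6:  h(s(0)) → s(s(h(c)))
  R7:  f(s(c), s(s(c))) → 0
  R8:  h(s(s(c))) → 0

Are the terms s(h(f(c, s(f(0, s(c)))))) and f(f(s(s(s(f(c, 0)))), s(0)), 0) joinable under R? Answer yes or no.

no — NF(t₁) = s(0), NF(t₂) = c

Reduce t₁ = s(h(f(c, s(f(0, s(c)))))):
1. s(h(f(c, s(f(0, s(c))))))  →  s(h(s(s(f(0, s(c))))))   [R5 at 1.1]
2. s(h(s(s(f(0, s(c))))))  →  s(h(s(s(c))))   [R3 at 1.1.1.1]
3. s(h(s(s(c))))  →  s(0)   [R8 at 1]

Reduce t₂ = f(f(s(s(s(f(c, 0)))), s(0)), 0):
1. f(f(s(s(s(f(c, 0)))), s(0)), 0)  →  f(0, 0)   [R1 at 1]
2. f(0, 0)  →  c   [R3 at ε]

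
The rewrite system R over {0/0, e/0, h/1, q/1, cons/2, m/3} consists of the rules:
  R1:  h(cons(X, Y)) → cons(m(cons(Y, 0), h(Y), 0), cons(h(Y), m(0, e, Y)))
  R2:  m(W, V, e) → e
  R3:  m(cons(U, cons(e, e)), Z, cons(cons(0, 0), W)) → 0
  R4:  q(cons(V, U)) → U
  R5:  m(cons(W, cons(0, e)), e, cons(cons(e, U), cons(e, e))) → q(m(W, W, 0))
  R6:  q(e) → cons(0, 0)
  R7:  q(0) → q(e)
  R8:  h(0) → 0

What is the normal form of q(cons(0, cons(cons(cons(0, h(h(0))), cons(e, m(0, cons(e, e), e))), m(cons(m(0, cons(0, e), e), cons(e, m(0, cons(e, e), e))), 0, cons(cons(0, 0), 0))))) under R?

cons(cons(cons(0, 0), cons(e, e)), 0)

1. q(cons(0, cons(cons(cons(0, h(h(0))), cons(e, m(0, cons(e, e), e))), m(cons(m(0, cons(0, e), e), cons(e, m(0, cons(e, e), e))), 0, cons(cons(0, 0), 0)))))  →  cons(cons(cons(0, h(h(0))), cons(e, m(0, cons(e, e), e))), m(cons(m(0, cons(0, e), e), cons(e, m(0, cons(e, e), e))), 0, cons(cons(0, 0), 0)))   [R4 at ε]
2. cons(cons(cons(0, h(h(0))), cons(e, m(0, cons(e, e), e))), m(cons(m(0, cons(0, e), e), cons(e, m(0, cons(e, e), e))), 0, cons(cons(0, 0), 0)))  →  cons(cons(cons(0, h(0)), cons(e, m(0, cons(e, e), e))), m(cons(m(0, cons(0, e), e), cons(e, m(0, cons(e, e), e))), 0, cons(cons(0, 0), 0)))   [R8 at 1.1.2.1]
3. cons(cons(cons(0, h(0)), cons(e, m(0, cons(e, e), e))), m(cons(m(0, cons(0, e), e), cons(e, m(0, cons(e, e), e))), 0, cons(cons(0, 0), 0)))  →  cons(cons(cons(0, 0), cons(e, m(0, cons(e, e), e))), m(cons(m(0, cons(0, e), e), cons(e, m(0, cons(e, e), e))), 0, cons(cons(0, 0), 0)))   [R8 at 1.1.2]
4. cons(cons(cons(0, 0), cons(e, m(0, cons(e, e), e))), m(cons(m(0, cons(0, e), e), cons(e, m(0, cons(e, e), e))), 0, cons(cons(0, 0), 0)))  →  cons(cons(cons(0, 0), cons(e, e)), m(cons(m(0, cons(0, e), e), cons(e, m(0, cons(e, e), e))), 0, cons(cons(0, 0), 0)))   [R2 at 1.2.2]
5. cons(cons(cons(0, 0), cons(e, e)), m(cons(m(0, cons(0, e), e), cons(e, m(0, cons(e, e), e))), 0, cons(cons(0, 0), 0)))  →  cons(cons(cons(0, 0), cons(e, e)), m(cons(e, cons(e, m(0, cons(e, e), e))), 0, cons(cons(0, 0), 0)))   [R2 at 2.1.1]
6. cons(cons(cons(0, 0), cons(e, e)), m(cons(e, cons(e, m(0, cons(e, e), e))), 0, cons(cons(0, 0), 0)))  →  cons(cons(cons(0, 0), cons(e, e)), m(cons(e, cons(e, e)), 0, cons(cons(0, 0), 0)))   [R2 at 2.1.2.2]
7. cons(cons(cons(0, 0), cons(e, e)), m(cons(e, cons(e, e)), 0, cons(cons(0, 0), 0)))  →  cons(cons(cons(0, 0), cons(e, e)), 0)   [R3 at 2]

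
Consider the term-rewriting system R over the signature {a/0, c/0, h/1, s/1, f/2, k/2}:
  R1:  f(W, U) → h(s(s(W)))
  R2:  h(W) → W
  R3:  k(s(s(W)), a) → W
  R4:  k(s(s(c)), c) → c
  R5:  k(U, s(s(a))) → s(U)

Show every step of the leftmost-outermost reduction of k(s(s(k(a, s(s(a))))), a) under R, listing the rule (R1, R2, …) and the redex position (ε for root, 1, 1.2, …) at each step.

s(a)

1. k(s(s(k(a, s(s(a))))), a)  →  k(a, s(s(a)))   [R3 at ε]
2. k(a, s(s(a)))  →  s(a)   [R5 at ε]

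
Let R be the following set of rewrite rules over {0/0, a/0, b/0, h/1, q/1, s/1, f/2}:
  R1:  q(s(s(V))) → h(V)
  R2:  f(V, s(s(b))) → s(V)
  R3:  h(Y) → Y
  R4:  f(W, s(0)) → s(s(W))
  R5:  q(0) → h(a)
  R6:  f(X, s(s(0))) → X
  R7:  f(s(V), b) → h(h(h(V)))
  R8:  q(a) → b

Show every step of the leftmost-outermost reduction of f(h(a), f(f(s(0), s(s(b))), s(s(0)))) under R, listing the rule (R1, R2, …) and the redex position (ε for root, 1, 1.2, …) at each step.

a

1. f(h(a), f(f(s(0), s(s(b))), s(s(0))))  →  f(a, f(f(s(0), s(s(b))), s(s(0))))   [R3 at 1]
2. f(a, f(f(s(0), s(s(b))), s(s(0))))  →  f(a, f(s(0), s(s(b))))   [R6 at 2]
3. f(a, f(s(0), s(s(b))))  →  f(a, s(s(0)))   [R2 at 2]
4. f(a, s(s(0)))  →  a   [R6 at ε]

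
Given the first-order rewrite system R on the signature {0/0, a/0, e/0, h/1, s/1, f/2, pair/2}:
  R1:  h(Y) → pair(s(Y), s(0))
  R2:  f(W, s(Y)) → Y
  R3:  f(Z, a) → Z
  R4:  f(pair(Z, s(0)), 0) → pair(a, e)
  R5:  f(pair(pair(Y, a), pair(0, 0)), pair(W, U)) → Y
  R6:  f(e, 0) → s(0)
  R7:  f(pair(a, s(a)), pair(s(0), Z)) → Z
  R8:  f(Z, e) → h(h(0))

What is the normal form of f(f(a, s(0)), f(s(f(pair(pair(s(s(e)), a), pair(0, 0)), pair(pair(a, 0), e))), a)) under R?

s(s(e))

1. f(f(a, s(0)), f(s(f(pair(pair(s(s(e)), a), pair(0, 0)), pair(pair(a, 0), e))), a))  →  f(0, f(s(f(pair(pair(s(s(e)), a), pair(0, 0)), pair(pair(a, 0), e))), a))   [R2 at 1]
2. f(0, f(s(f(pair(pair(s(s(e)), a), pair(0, 0)), pair(pair(a, 0), e))), a))  →  f(0, s(f(pair(pair(s(s(e)), a), pair(0, 0)), pair(pair(a, 0), e))))   [R3 at 2]
3. f(0, s(f(pair(pair(s(s(e)), a), pair(0, 0)), pair(pair(a, 0), e))))  →  f(pair(pair(s(s(e)), a), pair(0, 0)), pair(pair(a, 0), e))   [R2 at ε]
4. f(pair(pair(s(s(e)), a), pair(0, 0)), pair(pair(a, 0), e))  →  s(s(e))   [R5 at ε]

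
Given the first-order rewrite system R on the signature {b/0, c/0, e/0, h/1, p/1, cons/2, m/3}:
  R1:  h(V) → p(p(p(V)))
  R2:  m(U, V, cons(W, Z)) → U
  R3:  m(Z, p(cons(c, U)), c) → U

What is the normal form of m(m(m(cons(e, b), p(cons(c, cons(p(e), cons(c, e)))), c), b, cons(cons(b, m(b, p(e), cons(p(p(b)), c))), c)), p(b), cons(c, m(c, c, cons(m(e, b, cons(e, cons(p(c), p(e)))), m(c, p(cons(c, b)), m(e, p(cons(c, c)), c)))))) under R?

cons(p(e), cons(c, e))

1. m(m(m(cons(e, b), p(cons(c, cons(p(e), cons(c, e)))), c), b, cons(cons(b, m(b, p(e), cons(p(p(b)), c))), c)), p(b), cons(c, m(c, c, cons(m(e, b, cons(e, cons(p(c), p(e)))), m(c, p(cons(c, b)), m(e, p(cons(c, c)), c))))))  →  m(m(cons(e, b), p(cons(c, cons(p(e), cons(c, e)))), c), b, cons(cons(b, m(b, p(e), cons(p(p(b)), c))), c))   [R2 at ε]
2. m(m(cons(e, b), p(cons(c, cons(p(e), cons(c, e)))), c), b, cons(cons(b, m(b, p(e), cons(p(p(b)), c))), c))  →  m(cons(e, b), p(cons(c, cons(p(e), cons(c, e)))), c)   [R2 at ε]
3. m(cons(e, b), p(cons(c, cons(p(e), cons(c, e)))), c)  →  cons(p(e), cons(c, e))   [R3 at ε]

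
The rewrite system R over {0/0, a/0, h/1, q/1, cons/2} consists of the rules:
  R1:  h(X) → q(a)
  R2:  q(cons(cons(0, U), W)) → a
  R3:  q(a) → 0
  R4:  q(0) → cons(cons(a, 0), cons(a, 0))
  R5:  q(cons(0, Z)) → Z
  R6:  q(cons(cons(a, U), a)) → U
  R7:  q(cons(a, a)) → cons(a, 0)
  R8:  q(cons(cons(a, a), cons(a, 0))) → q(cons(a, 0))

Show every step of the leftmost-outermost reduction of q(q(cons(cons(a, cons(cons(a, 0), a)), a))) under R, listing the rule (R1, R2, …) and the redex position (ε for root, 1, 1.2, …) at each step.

0

1. q(q(cons(cons(a, cons(cons(a, 0), a)), a)))  →  q(cons(cons(a, 0), a))   [R6 at 1]
2. q(cons(cons(a, 0), a))  →  0   [R6 at ε]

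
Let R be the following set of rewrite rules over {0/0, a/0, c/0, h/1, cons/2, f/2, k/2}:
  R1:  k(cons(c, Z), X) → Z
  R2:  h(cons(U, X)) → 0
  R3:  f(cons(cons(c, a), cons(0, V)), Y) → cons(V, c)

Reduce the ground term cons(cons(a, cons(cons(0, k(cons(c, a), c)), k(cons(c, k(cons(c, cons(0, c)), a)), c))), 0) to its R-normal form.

cons(cons(a, cons(cons(0, a), cons(0, c))), 0)

1. cons(cons(a, cons(cons(0, k(cons(c, a), c)), k(cons(c, k(cons(c, cons(0, c)), a)), c))), 0)  →  cons(cons(a, cons(cons(0, a), k(cons(c, k(cons(c, cons(0, c)), a)), c))), 0)   [R1 at 1.2.1.2]
2. cons(cons(a, cons(cons(0, a), k(cons(c, k(cons(c, cons(0, c)), a)), c))), 0)  →  cons(cons(a, cons(cons(0, a), k(cons(c, cons(0, c)), a))), 0)   [R1 at 1.2.2]
3. cons(cons(a, cons(cons(0, a), k(cons(c, cons(0, c)), a))), 0)  →  cons(cons(a, cons(cons(0, a), cons(0, c))), 0)   [R1 at 1.2.2]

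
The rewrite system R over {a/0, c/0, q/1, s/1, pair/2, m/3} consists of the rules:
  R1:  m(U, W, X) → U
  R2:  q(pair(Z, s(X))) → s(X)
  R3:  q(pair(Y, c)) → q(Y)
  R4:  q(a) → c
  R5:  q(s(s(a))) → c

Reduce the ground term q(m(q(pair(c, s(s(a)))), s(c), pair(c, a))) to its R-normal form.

1. q(m(q(pair(c, s(s(a)))), s(c), pair(c, a)))  →  q(q(pair(c, s(s(a)))))   [R1 at 1]
2. q(q(pair(c, s(s(a)))))  →  q(s(s(a)))   [R2 at 1]
3. q(s(s(a)))  →  c   [R5 at ε]

c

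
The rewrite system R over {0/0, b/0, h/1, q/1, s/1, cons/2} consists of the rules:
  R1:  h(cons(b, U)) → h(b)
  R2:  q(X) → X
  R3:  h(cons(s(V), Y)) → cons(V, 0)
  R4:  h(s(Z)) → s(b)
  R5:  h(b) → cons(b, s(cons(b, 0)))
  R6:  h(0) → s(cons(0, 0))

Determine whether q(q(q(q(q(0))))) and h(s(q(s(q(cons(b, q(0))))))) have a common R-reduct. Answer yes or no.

no — NF(t₁) = 0, NF(t₂) = s(b)

Reduce t₁ = q(q(q(q(q(0))))):
1. q(q(q(q(q(0)))))  →  q(q(q(q(0))))   [R2 at ε]
2. q(q(q(q(0))))  →  q(q(q(0)))   [R2 at ε]
3. q(q(q(0)))  →  q(q(0))   [R2 at ε]
4. q(q(0))  →  q(0)   [R2 at ε]
5. q(0)  →  0   [R2 at ε]

Reduce t₂ = h(s(q(s(q(cons(b, q(0))))))):
1. h(s(q(s(q(cons(b, q(0)))))))  →  s(b)   [R4 at ε]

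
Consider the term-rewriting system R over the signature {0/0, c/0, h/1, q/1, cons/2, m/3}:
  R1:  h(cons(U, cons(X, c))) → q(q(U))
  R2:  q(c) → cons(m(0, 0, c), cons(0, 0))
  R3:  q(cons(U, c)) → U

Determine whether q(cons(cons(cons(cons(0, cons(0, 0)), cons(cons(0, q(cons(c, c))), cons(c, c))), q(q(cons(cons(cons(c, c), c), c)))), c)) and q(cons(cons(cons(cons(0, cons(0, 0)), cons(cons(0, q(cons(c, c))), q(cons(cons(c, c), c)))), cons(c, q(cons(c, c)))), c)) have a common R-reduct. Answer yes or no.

yes — NF(t₁) = cons(cons(cons(0, cons(0, 0)), cons(cons(0, c), cons(c, c))), cons(c, c)), NF(t₂) = cons(cons(cons(0, cons(0, 0)), cons(cons(0, c), cons(c, c))), cons(c, c))

Reduce t₁ = q(cons(cons(cons(cons(0, cons(0, 0)), cons(cons(0, q(cons(c, c))), cons(c, c))), q(q(cons(cons(cons(c, c), c), c)))), c)):
1. q(cons(cons(cons(cons(0, cons(0, 0)), cons(cons(0, q(cons(c, c))), cons(c, c))), q(q(cons(cons(cons(c, c), c), c)))), c))  →  cons(cons(cons(0, cons(0, 0)), cons(cons(0, q(cons(c, c))), cons(c, c))), q(q(cons(cons(cons(c, c), c), c))))   [R3 at ε]
2. cons(cons(cons(0, cons(0, 0)), cons(cons(0, q(cons(c, c))), cons(c, c))), q(q(cons(cons(cons(c, c), c), c))))  →  cons(cons(cons(0, cons(0, 0)), cons(cons(0, c), cons(c, c))), q(q(cons(cons(cons(c, c), c), c))))   [R3 at 1.2.1.2]
3. cons(cons(cons(0, cons(0, 0)), cons(cons(0, c), cons(c, c))), q(q(cons(cons(cons(c, c), c), c))))  →  cons(cons(cons(0, cons(0, 0)), cons(cons(0, c), cons(c, c))), q(cons(cons(c, c), c)))   [R3 at 2.1]
4. cons(cons(cons(0, cons(0, 0)), cons(cons(0, c), cons(c, c))), q(cons(cons(c, c), c)))  →  cons(cons(cons(0, cons(0, 0)), cons(cons(0, c), cons(c, c))), cons(c, c))   [R3 at 2]

Reduce t₂ = q(cons(cons(cons(cons(0, cons(0, 0)), cons(cons(0, q(cons(c, c))), q(cons(cons(c, c), c)))), cons(c, q(cons(c, c)))), c)):
1. q(cons(cons(cons(cons(0, cons(0, 0)), cons(cons(0, q(cons(c, c))), q(cons(cons(c, c), c)))), cons(c, q(cons(c, c)))), c))  →  cons(cons(cons(0, cons(0, 0)), cons(cons(0, q(cons(c, c))), q(cons(cons(c, c), c)))), cons(c, q(cons(c, c))))   [R3 at ε]
2. cons(cons(cons(0, cons(0, 0)), cons(cons(0, q(cons(c, c))), q(cons(cons(c, c), c)))), cons(c, q(cons(c, c))))  →  cons(cons(cons(0, cons(0, 0)), cons(cons(0, c), q(cons(cons(c, c), c)))), cons(c, q(cons(c, c))))   [R3 at 1.2.1.2]
3. cons(cons(cons(0, cons(0, 0)), cons(cons(0, c), q(cons(cons(c, c), c)))), cons(c, q(cons(c, c))))  →  cons(cons(cons(0, cons(0, 0)), cons(cons(0, c), cons(c, c))), cons(c, q(cons(c, c))))   [R3 at 1.2.2]
4. cons(cons(cons(0, cons(0, 0)), cons(cons(0, c), cons(c, c))), cons(c, q(cons(c, c))))  →  cons(cons(cons(0, cons(0, 0)), cons(cons(0, c), cons(c, c))), cons(c, c))   [R3 at 2.2]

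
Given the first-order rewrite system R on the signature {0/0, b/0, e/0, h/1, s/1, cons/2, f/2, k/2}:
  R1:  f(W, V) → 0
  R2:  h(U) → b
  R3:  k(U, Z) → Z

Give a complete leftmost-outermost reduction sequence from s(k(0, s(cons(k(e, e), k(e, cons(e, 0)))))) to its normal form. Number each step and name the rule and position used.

1. s(k(0, s(cons(k(e, e), k(e, cons(e, 0))))))  →  s(s(cons(k(e, e), k(e, cons(e, 0)))))   [R3 at 1]
2. s(s(cons(k(e, e), k(e, cons(e, 0)))))  →  s(s(cons(e, k(e, cons(e, 0)))))   [R3 at 1.1.1]
3. s(s(cons(e, k(e, cons(e, 0)))))  →  s(s(cons(e, cons(e, 0))))   [R3 at 1.1.2]

s(s(cons(e, cons(e, 0))))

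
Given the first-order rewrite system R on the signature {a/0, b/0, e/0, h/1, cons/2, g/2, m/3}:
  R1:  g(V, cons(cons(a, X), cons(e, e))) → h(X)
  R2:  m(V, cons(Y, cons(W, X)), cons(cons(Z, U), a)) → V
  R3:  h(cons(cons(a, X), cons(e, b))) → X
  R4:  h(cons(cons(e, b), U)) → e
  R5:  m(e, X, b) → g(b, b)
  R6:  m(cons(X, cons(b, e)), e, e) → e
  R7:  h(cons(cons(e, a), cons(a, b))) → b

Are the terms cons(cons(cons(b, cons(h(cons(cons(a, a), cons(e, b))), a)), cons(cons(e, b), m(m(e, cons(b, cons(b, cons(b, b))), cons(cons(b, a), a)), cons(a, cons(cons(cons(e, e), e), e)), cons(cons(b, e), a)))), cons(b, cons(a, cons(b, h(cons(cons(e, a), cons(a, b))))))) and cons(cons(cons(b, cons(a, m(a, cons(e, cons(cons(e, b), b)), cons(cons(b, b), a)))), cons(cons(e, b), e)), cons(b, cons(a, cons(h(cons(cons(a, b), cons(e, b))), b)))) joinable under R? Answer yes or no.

Reduce t₁ = cons(cons(cons(b, cons(h(cons(cons(a, a), cons(e, b))), a)), cons(cons(e, b), m(m(e, cons(b, cons(b, cons(b, b))), cons(cons(b, a), a)), cons(a, cons(cons(cons(e, e), e), e)), cons(cons(b, e), a)))), cons(b, cons(a, cons(b, h(cons(cons(e, a), cons(a, b))))))):
1. cons(cons(cons(b, cons(h(cons(cons(a, a), cons(e, b))), a)), cons(cons(e, b), m(m(e, cons(b, cons(b, cons(b, b))), cons(cons(b, a), a)), cons(a, cons(cons(cons(e, e), e), e)), cons(cons(b, e), a)))), cons(b, cons(a, cons(b, h(cons(cons(e, a), cons(a, b)))))))  →  cons(cons(cons(b, cons(a, a)), cons(cons(e, b), m(m(e, cons(b, cons(b, cons(b, b))), cons(cons(b, a), a)), cons(a, cons(cons(cons(e, e), e), e)), cons(cons(b, e), a)))), cons(b, cons(a, cons(b, h(cons(cons(e, a), cons(a, b)))))))   [R3 at 1.1.2.1]
2. cons(cons(cons(b, cons(a, a)), cons(cons(e, b), m(m(e, cons(b, cons(b, cons(b, b))), cons(cons(b, a), a)), cons(a, cons(cons(cons(e, e), e), e)), cons(cons(b, e), a)))), cons(b, cons(a, cons(b, h(cons(cons(e, a), cons(a, b)))))))  →  cons(cons(cons(b, cons(a, a)), cons(cons(e, b), m(e, cons(b, cons(b, cons(b, b))), cons(cons(b, a), a)))), cons(b, cons(a, cons(b, h(cons(cons(e, a), cons(a, b)))))))   [R2 at 1.2.2]
3. cons(cons(cons(b, cons(a, a)), cons(cons(e, b), m(e, cons(b, cons(b, cons(b, b))), cons(cons(b, a), a)))), cons(b, cons(a, cons(b, h(cons(cons(e, a), cons(a, b)))))))  →  cons(cons(cons(b, cons(a, a)), cons(cons(e, b), e)), cons(b, cons(a, cons(b, h(cons(cons(e, a), cons(a, b)))))))   [R2 at 1.2.2]
4. cons(cons(cons(b, cons(a, a)), cons(cons(e, b), e)), cons(b, cons(a, cons(b, h(cons(cons(e, a), cons(a, b)))))))  →  cons(cons(cons(b, cons(a, a)), cons(cons(e, b), e)), cons(b, cons(a, cons(b, b))))   [R7 at 2.2.2.2]

Reduce t₂ = cons(cons(cons(b, cons(a, m(a, cons(e, cons(cons(e, b), b)), cons(cons(b, b), a)))), cons(cons(e, b), e)), cons(b, cons(a, cons(h(cons(cons(a, b), cons(e, b))), b)))):
1. cons(cons(cons(b, cons(a, m(a, cons(e, cons(cons(e, b), b)), cons(cons(b, b), a)))), cons(cons(e, b), e)), cons(b, cons(a, cons(h(cons(cons(a, b), cons(e, b))), b))))  →  cons(cons(cons(b, cons(a, a)), cons(cons(e, b), e)), cons(b, cons(a, cons(h(cons(cons(a, b), cons(e, b))), b))))   [R2 at 1.1.2.2]
2. cons(cons(cons(b, cons(a, a)), cons(cons(e, b), e)), cons(b, cons(a, cons(h(cons(cons(a, b), cons(e, b))), b))))  →  cons(cons(cons(b, cons(a, a)), cons(cons(e, b), e)), cons(b, cons(a, cons(b, b))))   [R3 at 2.2.2.1]

yes — NF(t₁) = cons(cons(cons(b, cons(a, a)), cons(cons(e, b), e)), cons(b, cons(a, cons(b, b)))), NF(t₂) = cons(cons(cons(b, cons(a, a)), cons(cons(e, b), e)), cons(b, cons(a, cons(b, b))))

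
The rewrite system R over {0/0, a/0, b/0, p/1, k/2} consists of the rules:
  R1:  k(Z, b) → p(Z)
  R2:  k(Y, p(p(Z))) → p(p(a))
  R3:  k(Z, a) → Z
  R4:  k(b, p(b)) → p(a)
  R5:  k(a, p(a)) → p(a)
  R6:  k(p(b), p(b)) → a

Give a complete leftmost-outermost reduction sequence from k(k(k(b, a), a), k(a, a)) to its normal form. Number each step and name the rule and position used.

1. k(k(k(b, a), a), k(a, a))  →  k(k(b, a), k(a, a))   [R3 at 1]
2. k(k(b, a), k(a, a))  →  k(b, k(a, a))   [R3 at 1]
3. k(b, k(a, a))  →  k(b, a)   [R3 at 2]
4. k(b, a)  →  b   [R3 at ε]

b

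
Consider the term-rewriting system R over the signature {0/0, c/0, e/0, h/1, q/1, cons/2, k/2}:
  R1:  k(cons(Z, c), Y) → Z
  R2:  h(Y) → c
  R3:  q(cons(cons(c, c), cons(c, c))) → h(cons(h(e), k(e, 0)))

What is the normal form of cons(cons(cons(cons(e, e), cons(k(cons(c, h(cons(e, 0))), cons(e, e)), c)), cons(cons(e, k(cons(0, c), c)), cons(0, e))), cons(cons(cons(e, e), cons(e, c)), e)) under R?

1. cons(cons(cons(cons(e, e), cons(k(cons(c, h(cons(e, 0))), cons(e, e)), c)), cons(cons(e, k(cons(0, c), c)), cons(0, e))), cons(cons(cons(e, e), cons(e, c)), e))  →  cons(cons(cons(cons(e, e), cons(k(cons(c, c), cons(e, e)), c)), cons(cons(e, k(cons(0, c), c)), cons(0, e))), cons(cons(cons(e, e), cons(e, c)), e))   [R2 at 1.1.2.1.1.2]
2. cons(cons(cons(cons(e, e), cons(k(cons(c, c), cons(e, e)), c)), cons(cons(e, k(cons(0, c), c)), cons(0, e))), cons(cons(cons(e, e), cons(e, c)), e))  →  cons(cons(cons(cons(e, e), cons(c, c)), cons(cons(e, k(cons(0, c), c)), cons(0, e))), cons(cons(cons(e, e), cons(e, c)), e))   [R1 at 1.1.2.1]
3. cons(cons(cons(cons(e, e), cons(c, c)), cons(cons(e, k(cons(0, c), c)), cons(0, e))), cons(cons(cons(e, e), cons(e, c)), e))  →  cons(cons(cons(cons(e, e), cons(c, c)), cons(cons(e, 0), cons(0, e))), cons(cons(cons(e, e), cons(e, c)), e))   [R1 at 1.2.1.2]

cons(cons(cons(cons(e, e), cons(c, c)), cons(cons(e, 0), cons(0, e))), cons(cons(cons(e, e), cons(e, c)), e))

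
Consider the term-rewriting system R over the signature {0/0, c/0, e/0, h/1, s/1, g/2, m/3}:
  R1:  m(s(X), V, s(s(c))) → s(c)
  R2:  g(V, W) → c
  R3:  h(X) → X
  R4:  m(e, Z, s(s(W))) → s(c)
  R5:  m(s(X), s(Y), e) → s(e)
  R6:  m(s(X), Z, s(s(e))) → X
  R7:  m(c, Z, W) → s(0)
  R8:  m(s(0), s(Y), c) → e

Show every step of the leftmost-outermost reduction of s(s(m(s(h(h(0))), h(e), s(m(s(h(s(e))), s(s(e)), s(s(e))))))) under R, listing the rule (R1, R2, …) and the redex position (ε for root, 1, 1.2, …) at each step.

s(s(0))

1. s(s(m(s(h(h(0))), h(e), s(m(s(h(s(e))), s(s(e)), s(s(e)))))))  →  s(s(m(s(h(0)), h(e), s(m(s(h(s(e))), s(s(e)), s(s(e)))))))   [R3 at 1.1.1.1]
2. s(s(m(s(h(0)), h(e), s(m(s(h(s(e))), s(s(e)), s(s(e)))))))  →  s(s(m(s(0), h(e), s(m(s(h(s(e))), s(s(e)), s(s(e)))))))   [R3 at 1.1.1.1]
3. s(s(m(s(0), h(e), s(m(s(h(s(e))), s(s(e)), s(s(e)))))))  →  s(s(m(s(0), e, s(m(s(h(s(e))), s(s(e)), s(s(e)))))))   [R3 at 1.1.2]
4. s(s(m(s(0), e, s(m(s(h(s(e))), s(s(e)), s(s(e)))))))  →  s(s(m(s(0), e, s(h(s(e))))))   [R6 at 1.1.3.1]
5. s(s(m(s(0), e, s(h(s(e))))))  →  s(s(m(s(0), e, s(s(e)))))   [R3 at 1.1.3.1]
6. s(s(m(s(0), e, s(s(e)))))  →  s(s(0))   [R6 at 1.1]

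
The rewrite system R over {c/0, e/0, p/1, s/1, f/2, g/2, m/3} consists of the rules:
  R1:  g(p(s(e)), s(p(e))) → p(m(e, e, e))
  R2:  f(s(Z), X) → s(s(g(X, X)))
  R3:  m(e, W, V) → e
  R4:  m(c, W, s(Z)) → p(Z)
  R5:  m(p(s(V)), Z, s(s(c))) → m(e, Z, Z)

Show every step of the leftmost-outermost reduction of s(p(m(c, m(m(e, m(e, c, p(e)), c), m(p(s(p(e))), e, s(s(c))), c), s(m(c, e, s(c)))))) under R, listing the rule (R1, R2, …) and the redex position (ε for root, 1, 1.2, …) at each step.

1. s(p(m(c, m(m(e, m(e, c, p(e)), c), m(p(s(p(e))), e, s(s(c))), c), s(m(c, e, s(c))))))  →  s(p(p(m(c, e, s(c)))))   [R4 at 1.1]
2. s(p(p(m(c, e, s(c)))))  →  s(p(p(p(c))))   [R4 at 1.1.1]

s(p(p(p(c))))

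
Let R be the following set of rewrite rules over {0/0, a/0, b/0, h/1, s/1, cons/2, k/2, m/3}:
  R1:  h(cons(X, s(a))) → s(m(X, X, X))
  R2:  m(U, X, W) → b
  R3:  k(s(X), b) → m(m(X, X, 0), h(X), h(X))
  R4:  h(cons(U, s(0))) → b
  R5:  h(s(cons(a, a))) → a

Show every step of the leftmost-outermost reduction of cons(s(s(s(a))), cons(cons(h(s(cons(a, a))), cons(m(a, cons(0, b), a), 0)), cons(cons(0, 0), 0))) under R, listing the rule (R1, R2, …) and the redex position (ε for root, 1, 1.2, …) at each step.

cons(s(s(s(a))), cons(cons(a, cons(b, 0)), cons(cons(0, 0), 0)))

1. cons(s(s(s(a))), cons(cons(h(s(cons(a, a))), cons(m(a, cons(0, b), a), 0)), cons(cons(0, 0), 0)))  →  cons(s(s(s(a))), cons(cons(a, cons(m(a, cons(0, b), a), 0)), cons(cons(0, 0), 0)))   [R5 at 2.1.1]
2. cons(s(s(s(a))), cons(cons(a, cons(m(a, cons(0, b), a), 0)), cons(cons(0, 0), 0)))  →  cons(s(s(s(a))), cons(cons(a, cons(b, 0)), cons(cons(0, 0), 0)))   [R2 at 2.1.2.1]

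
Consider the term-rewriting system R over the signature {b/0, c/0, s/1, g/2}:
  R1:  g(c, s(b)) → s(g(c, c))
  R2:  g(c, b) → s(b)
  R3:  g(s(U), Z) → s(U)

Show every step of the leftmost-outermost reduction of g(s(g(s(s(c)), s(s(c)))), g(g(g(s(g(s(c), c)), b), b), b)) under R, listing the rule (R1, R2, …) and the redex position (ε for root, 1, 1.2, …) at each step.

1. g(s(g(s(s(c)), s(s(c)))), g(g(g(s(g(s(c), c)), b), b), b))  →  s(g(s(s(c)), s(s(c))))   [R3 at ε]
2. s(g(s(s(c)), s(s(c))))  →  s(s(s(c)))   [R3 at 1]

s(s(s(c)))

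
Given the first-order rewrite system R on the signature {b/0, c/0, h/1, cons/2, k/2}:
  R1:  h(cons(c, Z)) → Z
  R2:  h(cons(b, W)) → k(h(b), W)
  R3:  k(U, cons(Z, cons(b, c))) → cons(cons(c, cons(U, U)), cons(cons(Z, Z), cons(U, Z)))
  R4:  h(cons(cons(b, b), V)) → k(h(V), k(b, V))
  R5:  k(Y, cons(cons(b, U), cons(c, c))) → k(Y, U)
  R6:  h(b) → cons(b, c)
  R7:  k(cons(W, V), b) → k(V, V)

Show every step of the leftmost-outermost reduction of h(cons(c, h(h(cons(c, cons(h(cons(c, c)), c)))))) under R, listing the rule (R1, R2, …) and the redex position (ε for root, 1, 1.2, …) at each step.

1. h(cons(c, h(h(cons(c, cons(h(cons(c, c)), c))))))  →  h(h(cons(c, cons(h(cons(c, c)), c))))   [R1 at ε]
2. h(h(cons(c, cons(h(cons(c, c)), c))))  →  h(cons(h(cons(c, c)), c))   [R1 at 1]
3. h(cons(h(cons(c, c)), c))  →  h(cons(c, c))   [R1 at 1.1]
4. h(cons(c, c))  →  c   [R1 at ε]

c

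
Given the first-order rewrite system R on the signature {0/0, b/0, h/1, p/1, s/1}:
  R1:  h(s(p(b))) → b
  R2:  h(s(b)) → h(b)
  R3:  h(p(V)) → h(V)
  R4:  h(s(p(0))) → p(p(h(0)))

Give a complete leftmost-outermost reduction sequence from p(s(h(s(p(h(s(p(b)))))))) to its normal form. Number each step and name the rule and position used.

p(s(b))

1. p(s(h(s(p(h(s(p(b))))))))  →  p(s(h(s(p(b)))))   [R1 at 1.1.1.1.1]
2. p(s(h(s(p(b)))))  →  p(s(b))   [R1 at 1.1]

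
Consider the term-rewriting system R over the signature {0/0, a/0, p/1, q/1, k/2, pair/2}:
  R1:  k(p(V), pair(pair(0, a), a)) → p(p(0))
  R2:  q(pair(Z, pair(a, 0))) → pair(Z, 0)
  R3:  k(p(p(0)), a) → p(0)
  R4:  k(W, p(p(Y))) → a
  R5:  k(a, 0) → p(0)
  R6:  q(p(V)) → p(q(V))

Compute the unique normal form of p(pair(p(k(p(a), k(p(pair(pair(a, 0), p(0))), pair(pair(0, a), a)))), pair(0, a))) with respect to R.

1. p(pair(p(k(p(a), k(p(pair(pair(a, 0), p(0))), pair(pair(0, a), a)))), pair(0, a)))  →  p(pair(p(k(p(a), p(p(0)))), pair(0, a)))   [R1 at 1.1.1.2]
2. p(pair(p(k(p(a), p(p(0)))), pair(0, a)))  →  p(pair(p(a), pair(0, a)))   [R4 at 1.1.1]

p(pair(p(a), pair(0, a)))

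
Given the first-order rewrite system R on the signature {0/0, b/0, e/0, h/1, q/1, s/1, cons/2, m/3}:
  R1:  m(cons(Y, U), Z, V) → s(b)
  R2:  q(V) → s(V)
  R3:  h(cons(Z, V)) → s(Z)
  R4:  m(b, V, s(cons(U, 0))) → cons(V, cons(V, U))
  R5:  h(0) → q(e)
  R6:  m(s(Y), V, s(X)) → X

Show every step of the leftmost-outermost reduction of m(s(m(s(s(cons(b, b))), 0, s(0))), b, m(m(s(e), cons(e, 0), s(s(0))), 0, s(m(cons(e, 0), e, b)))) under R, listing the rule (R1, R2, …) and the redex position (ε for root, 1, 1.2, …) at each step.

1. m(s(m(s(s(cons(b, b))), 0, s(0))), b, m(m(s(e), cons(e, 0), s(s(0))), 0, s(m(cons(e, 0), e, b))))  →  m(s(0), b, m(m(s(e), cons(e, 0), s(s(0))), 0, s(m(cons(e, 0), e, b))))   [R6 at 1.1]
2. m(s(0), b, m(m(s(e), cons(e, 0), s(s(0))), 0, s(m(cons(e, 0), e, b))))  →  m(s(0), b, m(s(0), 0, s(m(cons(e, 0), e, b))))   [R6 at 3.1]
3. m(s(0), b, m(s(0), 0, s(m(cons(e, 0), e, b))))  →  m(s(0), b, m(cons(e, 0), e, b))   [R6 at 3]
4. m(s(0), b, m(cons(e, 0), e, b))  →  m(s(0), b, s(b))   [R1 at 3]
5. m(s(0), b, s(b))  →  b   [R6 at ε]

b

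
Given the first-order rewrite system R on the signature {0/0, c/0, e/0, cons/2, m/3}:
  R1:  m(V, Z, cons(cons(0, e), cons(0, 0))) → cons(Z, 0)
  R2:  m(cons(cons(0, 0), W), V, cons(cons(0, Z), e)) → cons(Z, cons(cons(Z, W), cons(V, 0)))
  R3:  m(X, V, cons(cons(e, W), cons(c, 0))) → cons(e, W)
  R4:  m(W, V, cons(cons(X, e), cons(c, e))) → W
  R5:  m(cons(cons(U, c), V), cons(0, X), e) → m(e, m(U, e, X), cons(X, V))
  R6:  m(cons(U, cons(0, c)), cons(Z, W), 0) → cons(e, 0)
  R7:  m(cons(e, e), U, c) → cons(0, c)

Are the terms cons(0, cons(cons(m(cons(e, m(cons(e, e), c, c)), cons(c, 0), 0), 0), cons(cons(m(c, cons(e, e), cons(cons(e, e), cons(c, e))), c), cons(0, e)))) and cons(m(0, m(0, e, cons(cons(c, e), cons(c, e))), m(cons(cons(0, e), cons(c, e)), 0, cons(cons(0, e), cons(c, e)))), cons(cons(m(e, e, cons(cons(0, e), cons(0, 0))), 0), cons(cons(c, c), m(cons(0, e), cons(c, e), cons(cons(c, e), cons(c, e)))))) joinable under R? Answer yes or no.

Reduce t₁ = cons(0, cons(cons(m(cons(e, m(cons(e, e), c, c)), cons(c, 0), 0), 0), cons(cons(m(c, cons(e, e), cons(cons(e, e), cons(c, e))), c), cons(0, e)))):
1. cons(0, cons(cons(m(cons(e, m(cons(e, e), c, c)), cons(c, 0), 0), 0), cons(cons(m(c, cons(e, e), cons(cons(e, e), cons(c, e))), c), cons(0, e))))  →  cons(0, cons(cons(m(cons(e, cons(0, c)), cons(c, 0), 0), 0), cons(cons(m(c, cons(e, e), cons(cons(e, e), cons(c, e))), c), cons(0, e))))   [R7 at 2.1.1.1.2]
2. cons(0, cons(cons(m(cons(e, cons(0, c)), cons(c, 0), 0), 0), cons(cons(m(c, cons(e, e), cons(cons(e, e), cons(c, e))), c), cons(0, e))))  →  cons(0, cons(cons(cons(e, 0), 0), cons(cons(m(c, cons(e, e), cons(cons(e, e), cons(c, e))), c), cons(0, e))))   [R6 at 2.1.1]
3. cons(0, cons(cons(cons(e, 0), 0), cons(cons(m(c, cons(e, e), cons(cons(e, e), cons(c, e))), c), cons(0, e))))  →  cons(0, cons(cons(cons(e, 0), 0), cons(cons(c, c), cons(0, e))))   [R4 at 2.2.1.1]

Reduce t₂ = cons(m(0, m(0, e, cons(cons(c, e), cons(c, e))), m(cons(cons(0, e), cons(c, e)), 0, cons(cons(0, e), cons(c, e)))), cons(cons(m(e, e, cons(cons(0, e), cons(0, 0))), 0), cons(cons(c, c), m(cons(0, e), cons(c, e), cons(cons(c, e), cons(c, e)))))):
1. cons(m(0, m(0, e, cons(cons(c, e), cons(c, e))), m(cons(cons(0, e), cons(c, e)), 0, cons(cons(0, e), cons(c, e)))), cons(cons(m(e, e, cons(cons(0, e), cons(0, 0))), 0), cons(cons(c, c), m(cons(0, e), cons(c, e), cons(cons(c, e), cons(c, e))))))  →  cons(m(0, 0, m(cons(cons(0, e), cons(c, e)), 0, cons(cons(0, e), cons(c, e)))), cons(cons(m(e, e, cons(cons(0, e), cons(0, 0))), 0), cons(cons(c, c), m(cons(0, e), cons(c, e), cons(cons(c, e), cons(c, e))))))   [R4 at 1.2]
2. cons(m(0, 0, m(cons(cons(0, e), cons(c, e)), 0, cons(cons(0, e), cons(c, e)))), cons(cons(m(e, e, cons(cons(0, e), cons(0, 0))), 0), cons(cons(c, c), m(cons(0, e), cons(c, e), cons(cons(c, e), cons(c, e))))))  →  cons(m(0, 0, cons(cons(0, e), cons(c, e))), cons(cons(m(e, e, cons(cons(0, e), cons(0, 0))), 0), cons(cons(c, c), m(cons(0, e), cons(c, e), cons(cons(c, e), cons(c, e))))))   [R4 at 1.3]
3. cons(m(0, 0, cons(cons(0, e), cons(c, e))), cons(cons(m(e, e, cons(cons(0, e), cons(0, 0))), 0), cons(cons(c, c), m(cons(0, e), cons(c, e), cons(cons(c, e), cons(c, e))))))  →  cons(0, cons(cons(m(e, e, cons(cons(0, e), cons(0, 0))), 0), cons(cons(c, c), m(cons(0, e), cons(c, e), cons(cons(c, e), cons(c, e))))))   [R4 at 1]
4. cons(0, cons(cons(m(e, e, cons(cons(0, e), cons(0, 0))), 0), cons(cons(c, c), m(cons(0, e), cons(c, e), cons(cons(c, e), cons(c, e))))))  →  cons(0, cons(cons(cons(e, 0), 0), cons(cons(c, c), m(cons(0, e), cons(c, e), cons(cons(c, e), cons(c, e))))))   [R1 at 2.1.1]
5. cons(0, cons(cons(cons(e, 0), 0), cons(cons(c, c), m(cons(0, e), cons(c, e), cons(cons(c, e), cons(c, e))))))  →  cons(0, cons(cons(cons(e, 0), 0), cons(cons(c, c), cons(0, e))))   [R4 at 2.2.2]

yes — NF(t₁) = cons(0, cons(cons(cons(e, 0), 0), cons(cons(c, c), cons(0, e)))), NF(t₂) = cons(0, cons(cons(cons(e, 0), 0), cons(cons(c, c), cons(0, e))))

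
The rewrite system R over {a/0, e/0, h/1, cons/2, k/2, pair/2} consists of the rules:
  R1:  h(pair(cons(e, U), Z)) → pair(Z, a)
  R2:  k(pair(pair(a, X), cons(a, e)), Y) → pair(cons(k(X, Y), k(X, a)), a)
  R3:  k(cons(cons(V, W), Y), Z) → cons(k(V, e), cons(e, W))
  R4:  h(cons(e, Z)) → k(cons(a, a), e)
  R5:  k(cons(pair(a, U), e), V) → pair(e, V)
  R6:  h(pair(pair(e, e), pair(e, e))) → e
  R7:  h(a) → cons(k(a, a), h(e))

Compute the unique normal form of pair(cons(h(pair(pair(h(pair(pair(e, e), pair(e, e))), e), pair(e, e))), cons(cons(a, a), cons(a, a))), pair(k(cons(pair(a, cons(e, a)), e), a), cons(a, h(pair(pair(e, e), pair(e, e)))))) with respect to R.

1. pair(cons(h(pair(pair(h(pair(pair(e, e), pair(e, e))), e), pair(e, e))), cons(cons(a, a), cons(a, a))), pair(k(cons(pair(a, cons(e, a)), e), a), cons(a, h(pair(pair(e, e), pair(e, e))))))  →  pair(cons(h(pair(pair(e, e), pair(e, e))), cons(cons(a, a), cons(a, a))), pair(k(cons(pair(a, cons(e, a)), e), a), cons(a, h(pair(pair(e, e), pair(e, e))))))   [R6 at 1.1.1.1.1]
2. pair(cons(h(pair(pair(e, e), pair(e, e))), cons(cons(a, a), cons(a, a))), pair(k(cons(pair(a, cons(e, a)), e), a), cons(a, h(pair(pair(e, e), pair(e, e))))))  →  pair(cons(e, cons(cons(a, a), cons(a, a))), pair(k(cons(pair(a, cons(e, a)), e), a), cons(a, h(pair(pair(e, e), pair(e, e))))))   [R6 at 1.1]
3. pair(cons(e, cons(cons(a, a), cons(a, a))), pair(k(cons(pair(a, cons(e, a)), e), a), cons(a, h(pair(pair(e, e), pair(e, e))))))  →  pair(cons(e, cons(cons(a, a), cons(a, a))), pair(pair(e, a), cons(a, h(pair(pair(e, e), pair(e, e))))))   [R5 at 2.1]
4. pair(cons(e, cons(cons(a, a), cons(a, a))), pair(pair(e, a), cons(a, h(pair(pair(e, e), pair(e, e))))))  →  pair(cons(e, cons(cons(a, a), cons(a, a))), pair(pair(e, a), cons(a, e)))   [R6 at 2.2.2]

pair(cons(e, cons(cons(a, a), cons(a, a))), pair(pair(e, a), cons(a, e)))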